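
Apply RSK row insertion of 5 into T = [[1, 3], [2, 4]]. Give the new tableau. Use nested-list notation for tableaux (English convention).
5 is larger than every entry of row 1, so it is appended to row 1. The new tableau is [[1, 3, 5], [2, 4]].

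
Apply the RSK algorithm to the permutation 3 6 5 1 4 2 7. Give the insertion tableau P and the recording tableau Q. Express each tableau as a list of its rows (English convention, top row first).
Insert each entry of the permutation into P by Schensted row insertion, recording in Q the position of each new cell.

Insert 3: appended to row 1. P = [[3]], Q = [[1]].
Insert 6: appended to row 1. P = [[3, 6]], Q = [[1, 2]].
Insert 5: 5 bumps 6 from row 1; 6 starts row 2. P = [[3, 5], [6]], Q = [[1, 2], [3]].
Insert 1: 1 bumps 3 from row 1; 3 bumps 6 from row 2; 6 starts row 3. P = [[1, 5], [3], [6]], Q = [[1, 2], [3], [4]].
Insert 4: 4 bumps 5 from row 1; 5 appends to row 2. P = [[1, 4], [3, 5], [6]], Q = [[1, 2], [3, 5], [4]].
Insert 2: 2 bumps 4 from row 1; 4 bumps 5 from row 2; 5 bumps 6 from row 3; 6 starts row 4. P = [[1, 2], [3, 4], [5], [6]], Q = [[1, 2], [3, 5], [4], [6]].
Insert 7: appended to row 1. P = [[1, 2, 7], [3, 4], [5], [6]], Q = [[1, 2, 7], [3, 5], [4], [6]].

So P = [[1, 2, 7], [3, 4], [5], [6]], Q = [[1, 2, 7], [3, 5], [4], [6]].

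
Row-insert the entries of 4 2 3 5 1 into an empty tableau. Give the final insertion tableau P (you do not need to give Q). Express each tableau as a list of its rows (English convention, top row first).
P = [[1, 3, 5], [2], [4]]

Insert 4: appended to row 1. P = [[4]].
Insert 2: 2 bumps 4 from row 1; 4 starts row 2. P = [[2], [4]].
Insert 3: appended to row 1. P = [[2, 3], [4]].
Insert 5: appended to row 1. P = [[2, 3, 5], [4]].
Insert 1: 1 bumps 2 from row 1; 2 bumps 4 from row 2; 4 starts row 3. P = [[1, 3, 5], [2], [4]].

So P = [[1, 3, 5], [2], [4]].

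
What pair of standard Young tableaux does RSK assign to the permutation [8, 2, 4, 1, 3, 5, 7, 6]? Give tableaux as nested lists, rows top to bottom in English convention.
Insert each entry of the permutation into P by Schensted row insertion, recording in Q the position of each new cell.

Insert 8: appended to row 1. P = [[8]].
Insert 2: 2 bumps 8 from row 1; 8 starts row 2. P = [[2], [8]].
Insert 4: appended to row 1. P = [[2, 4], [8]].
Insert 1: 1 bumps 2 from row 1; 2 bumps 8 from row 2; 8 starts row 3. P = [[1, 4], [2], [8]].
Insert 3: 3 bumps 4 from row 1; 4 appends to row 2. P = [[1, 3], [2, 4], [8]].
Insert 5: appended to row 1. P = [[1, 3, 5], [2, 4], [8]].
Insert 7: appended to row 1. P = [[1, 3, 5, 7], [2, 4], [8]].
Insert 6: 6 bumps 7 from row 1; 7 appends to row 2. P = [[1, 3, 5, 6], [2, 4, 7], [8]].

So P = [[1, 3, 5, 6], [2, 4, 7], [8]], Q = [[1, 3, 6, 7], [2, 5, 8], [4]].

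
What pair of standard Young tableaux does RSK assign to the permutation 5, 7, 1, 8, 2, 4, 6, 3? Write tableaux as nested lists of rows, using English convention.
Insert each entry of the permutation into P by Schensted row insertion, recording in Q the position of each new cell.

After inserting 5: P = [[5]].
After inserting 7: P = [[5, 7]].
After inserting 1: P = [[1, 7], [5]].
After inserting 8: P = [[1, 7, 8], [5]].
After inserting 2: P = [[1, 2, 8], [5, 7]].
After inserting 4: P = [[1, 2, 4], [5, 7, 8]].
After inserting 6: P = [[1, 2, 4, 6], [5, 7, 8]].
After inserting 3: P = [[1, 2, 3, 6], [4, 7, 8], [5]].

So P = [[1, 2, 3, 6], [4, 7, 8], [5]], Q = [[1, 2, 4, 7], [3, 5, 6], [8]].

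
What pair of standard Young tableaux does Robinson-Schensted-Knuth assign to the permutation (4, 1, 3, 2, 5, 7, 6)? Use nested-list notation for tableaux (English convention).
Insert each entry of the permutation into P by Schensted row insertion, recording in Q the position of each new cell.

After inserting 4: P = [[4]].
After inserting 1: P = [[1], [4]].
After inserting 3: P = [[1, 3], [4]].
After inserting 2: P = [[1, 2], [3], [4]].
After inserting 5: P = [[1, 2, 5], [3], [4]].
After inserting 7: P = [[1, 2, 5, 7], [3], [4]].
After inserting 6: P = [[1, 2, 5, 6], [3, 7], [4]].

So P = [[1, 2, 5, 6], [3, 7], [4]], Q = [[1, 3, 5, 6], [2, 7], [4]].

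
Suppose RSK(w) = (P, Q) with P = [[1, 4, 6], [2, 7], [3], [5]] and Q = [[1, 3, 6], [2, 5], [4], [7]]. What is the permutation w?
Reverse RSK: for i = n, n-1, ..., 1, locate i in Q, remove the corresponding corner cell from P, and reverse-bump its entry up through P; the value ejected from row 1 is w(i).

So w = 5 3 7 2 4 6 1.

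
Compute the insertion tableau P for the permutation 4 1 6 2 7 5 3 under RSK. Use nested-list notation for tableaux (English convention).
After inserting 4: P = [[4]].
After inserting 1: P = [[1], [4]].
After inserting 6: P = [[1, 6], [4]].
After inserting 2: P = [[1, 2], [4, 6]].
After inserting 7: P = [[1, 2, 7], [4, 6]].
After inserting 5: P = [[1, 2, 5], [4, 6, 7]].
After inserting 3: P = [[1, 2, 3], [4, 5, 7], [6]].

So P = [[1, 2, 3], [4, 5, 7], [6]].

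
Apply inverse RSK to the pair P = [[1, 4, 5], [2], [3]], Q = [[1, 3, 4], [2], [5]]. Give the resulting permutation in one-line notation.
Reverse the RSK construction: for i from n down to 1, find the cell of Q containing i, remove the entry at that cell from P, and reverse-bump it up through P; the value ejected from row 1 is w(i).

Step i=5: Q has 5 at row 3, column 1; remove 3 from row 3 of P and reverse-bump: 3 enters row 2 and ejects 2; 2 enters row 1 and ejects 1. So w(5) = 1. P is now [[2, 4, 5], [3]].
Step i=4: Q has 4 at row 1, column 3; remove that cell from P, ejecting 5. So w(4) = 5. P is now [[2, 4], [3]].
Step i=3: Q has 3 at row 1, column 2; remove that cell from P, ejecting 4. So w(3) = 4. P is now [[2], [3]].
Step i=2: Q has 2 at row 2, column 1; remove 3 from row 2 of P and reverse-bump: 3 enters row 1 and ejects 2. So w(2) = 2. P is now [[3]].
Step i=1: Q has 1 at row 1, column 1; remove that cell from P, ejecting 3. So w(1) = 3. P is now [].

So w = 3 2 4 5 1.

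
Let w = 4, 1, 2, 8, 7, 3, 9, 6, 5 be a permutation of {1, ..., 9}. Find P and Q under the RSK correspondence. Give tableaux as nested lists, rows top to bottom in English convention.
Insert each entry of the permutation into P by Schensted row insertion, recording in Q the position of each new cell.

Insert 4: appended to row 1. P = [[4]], Q = [[1]].
Insert 1: 1 bumps 4 from row 1; 4 starts row 2. P = [[1], [4]], Q = [[1], [2]].
Insert 2: appended to row 1. P = [[1, 2], [4]], Q = [[1, 3], [2]].
Insert 8: appended to row 1. P = [[1, 2, 8], [4]], Q = [[1, 3, 4], [2]].
Insert 7: 7 bumps 8 from row 1; 8 appends to row 2. P = [[1, 2, 7], [4, 8]], Q = [[1, 3, 4], [2, 5]].
Insert 3: 3 bumps 7 from row 1; 7 bumps 8 from row 2; 8 starts row 3. P = [[1, 2, 3], [4, 7], [8]], Q = [[1, 3, 4], [2, 5], [6]].
Insert 9: appended to row 1. P = [[1, 2, 3, 9], [4, 7], [8]], Q = [[1, 3, 4, 7], [2, 5], [6]].
Insert 6: 6 bumps 9 from row 1; 9 appends to row 2. P = [[1, 2, 3, 6], [4, 7, 9], [8]], Q = [[1, 3, 4, 7], [2, 5, 8], [6]].
Insert 5: 5 bumps 6 from row 1; 6 bumps 7 from row 2; 7 bumps 8 from row 3; 8 starts row 4. P = [[1, 2, 3, 5], [4, 6, 9], [7], [8]], Q = [[1, 3, 4, 7], [2, 5, 8], [6], [9]].

So P = [[1, 2, 3, 5], [4, 6, 9], [7], [8]], Q = [[1, 3, 4, 7], [2, 5, 8], [6], [9]].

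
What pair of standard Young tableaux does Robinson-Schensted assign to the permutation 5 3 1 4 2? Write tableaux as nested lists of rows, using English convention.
P = [[1, 2], [3, 4], [5]], Q = [[1, 4], [2, 5], [3]]

Insert each entry of the permutation into P by Schensted row insertion, recording in Q the position of each new cell.

Insert 5: appended to row 1. P = [[5]].
Insert 3: 3 bumps 5 from row 1; 5 starts row 2. P = [[3], [5]].
Insert 1: 1 bumps 3 from row 1; 3 bumps 5 from row 2; 5 starts row 3. P = [[1], [3], [5]].
Insert 4: appended to row 1. P = [[1, 4], [3], [5]].
Insert 2: 2 bumps 4 from row 1; 4 appends to row 2. P = [[1, 2], [3, 4], [5]].

So P = [[1, 2], [3, 4], [5]], Q = [[1, 4], [2, 5], [3]].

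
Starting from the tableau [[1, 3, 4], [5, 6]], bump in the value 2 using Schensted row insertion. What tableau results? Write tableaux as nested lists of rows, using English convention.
[[1, 2, 4], [3, 6], [5]]

In row 1, 2 replaces 3 (the leftmost entry greater than 2); 3 is bumped to row 2. In row 2, 3 replaces 5 (the leftmost entry greater than 3); 5 is bumped to row 3. 5 starts a new row 3. The new tableau is [[1, 2, 4], [3, 6], [5]].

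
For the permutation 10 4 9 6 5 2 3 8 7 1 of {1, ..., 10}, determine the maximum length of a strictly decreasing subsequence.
6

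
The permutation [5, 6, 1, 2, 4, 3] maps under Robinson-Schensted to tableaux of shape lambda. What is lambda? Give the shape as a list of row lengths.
RSK row insertion gives P = [[1, 2, 3], [4, 6], [5]], which has shape [3, 2, 1].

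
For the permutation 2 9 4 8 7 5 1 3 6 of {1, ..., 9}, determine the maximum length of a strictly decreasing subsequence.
5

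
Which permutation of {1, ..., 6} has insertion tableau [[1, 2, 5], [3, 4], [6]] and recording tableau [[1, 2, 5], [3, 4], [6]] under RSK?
3 6 1 4 5 2

Reverse the RSK construction: for i from n down to 1, find the cell of Q containing i, remove the entry at that cell from P, and reverse-bump it up through P; the value ejected from row 1 is w(i).

Step i=6: Q has 6 at row 3, column 1; remove 6 from row 3 of P and reverse-bump: 6 enters row 2 and ejects 4; 4 enters row 1 and ejects 2. So w(6) = 2. P is now [[1, 4, 5], [3, 6]].
Step i=5: Q has 5 at row 1, column 3; remove that cell from P, ejecting 5. So w(5) = 5. P is now [[1, 4], [3, 6]].
Step i=4: Q has 4 at row 2, column 2; remove 6 from row 2 of P and reverse-bump: 6 enters row 1 and ejects 4. So w(4) = 4. P is now [[1, 6], [3]].
Step i=3: Q has 3 at row 2, column 1; remove 3 from row 2 of P and reverse-bump: 3 enters row 1 and ejects 1. So w(3) = 1. P is now [[3, 6]].
Step i=2: Q has 2 at row 1, column 2; remove that cell from P, ejecting 6. So w(2) = 6. P is now [[3]].
Step i=1: Q has 1 at row 1, column 1; remove that cell from P, ejecting 3. So w(1) = 3. P is now [].

So w = 3 6 1 4 5 2.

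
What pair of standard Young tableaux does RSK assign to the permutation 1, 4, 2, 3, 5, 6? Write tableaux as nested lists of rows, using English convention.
Insert each entry of the permutation into P by Schensted row insertion, recording in Q the position of each new cell.

After inserting 1: P = [[1]].
After inserting 4: P = [[1, 4]].
After inserting 2: P = [[1, 2], [4]].
After inserting 3: P = [[1, 2, 3], [4]].
After inserting 5: P = [[1, 2, 3, 5], [4]].
After inserting 6: P = [[1, 2, 3, 5, 6], [4]].

So P = [[1, 2, 3, 5, 6], [4]], Q = [[1, 2, 4, 5, 6], [3]].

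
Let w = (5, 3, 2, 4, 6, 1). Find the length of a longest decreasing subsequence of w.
4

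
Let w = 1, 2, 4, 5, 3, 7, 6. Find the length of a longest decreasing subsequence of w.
2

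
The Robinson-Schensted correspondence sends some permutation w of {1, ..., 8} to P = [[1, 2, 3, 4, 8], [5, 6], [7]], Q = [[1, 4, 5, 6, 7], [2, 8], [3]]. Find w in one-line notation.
Reverse the RSK construction: for i from n down to 1, find the cell of Q containing i, remove the entry at that cell from P, and reverse-bump it up through P; the value ejected from row 1 is w(i).

Step i=8: Q has 8 at row 2, column 2; remove 6 from row 2 of P and reverse-bump: 6 enters row 1 and ejects 4. So w(8) = 4. P is now [[1, 2, 3, 6, 8], [5], [7]].
Step i=7: Q has 7 at row 1, column 5; remove that cell from P, ejecting 8. So w(7) = 8. P is now [[1, 2, 3, 6], [5], [7]].
Step i=6: Q has 6 at row 1, column 4; remove that cell from P, ejecting 6. So w(6) = 6. P is now [[1, 2, 3], [5], [7]].
Step i=5: Q has 5 at row 1, column 3; remove that cell from P, ejecting 3. So w(5) = 3. P is now [[1, 2], [5], [7]].
Step i=4: Q has 4 at row 1, column 2; remove that cell from P, ejecting 2. So w(4) = 2. P is now [[1], [5], [7]].
Step i=3: Q has 3 at row 3, column 1; remove 7 from row 3 of P and reverse-bump: 7 enters row 2 and ejects 5; 5 enters row 1 and ejects 1. So w(3) = 1. P is now [[5], [7]].
Step i=2: Q has 2 at row 2, column 1; remove 7 from row 2 of P and reverse-bump: 7 enters row 1 and ejects 5. So w(2) = 5. P is now [[7]].
Step i=1: Q has 1 at row 1, column 1; remove that cell from P, ejecting 7. So w(1) = 7. P is now [].

So w = 7 5 1 2 3 6 8 4.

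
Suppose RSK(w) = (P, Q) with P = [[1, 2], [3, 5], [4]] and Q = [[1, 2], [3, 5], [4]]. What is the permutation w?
Reverse RSK: for i = n, n-1, ..., 1, locate i in Q, remove the corresponding corner cell from P, and reverse-bump its entry up through P; the value ejected from row 1 is w(i).

So w = 4 5 3 1 2.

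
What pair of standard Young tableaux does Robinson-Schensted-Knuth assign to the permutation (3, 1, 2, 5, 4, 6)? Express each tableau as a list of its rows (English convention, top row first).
Insert each entry of the permutation into P by Schensted row insertion, recording in Q the position of each new cell.

Insert 3: appended to row 1. P = [[3]].
Insert 1: 1 bumps 3 from row 1; 3 starts row 2. P = [[1], [3]].
Insert 2: appended to row 1. P = [[1, 2], [3]].
Insert 5: appended to row 1. P = [[1, 2, 5], [3]].
Insert 4: 4 bumps 5 from row 1; 5 appends to row 2. P = [[1, 2, 4], [3, 5]].
Insert 6: appended to row 1. P = [[1, 2, 4, 6], [3, 5]].

So P = [[1, 2, 4, 6], [3, 5]], Q = [[1, 3, 4, 6], [2, 5]].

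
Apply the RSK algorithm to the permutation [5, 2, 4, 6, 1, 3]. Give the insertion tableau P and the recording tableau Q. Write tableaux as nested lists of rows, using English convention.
P = [[1, 3, 6], [2, 4], [5]], Q = [[1, 3, 4], [2, 6], [5]]

Insert each entry of the permutation into P by Schensted row insertion, recording in Q the position of each new cell.

Insert 5: appended to row 1. P = [[5]], Q = [[1]].
Insert 2: 2 bumps 5 from row 1; 5 starts row 2. P = [[2], [5]], Q = [[1], [2]].
Insert 4: appended to row 1. P = [[2, 4], [5]], Q = [[1, 3], [2]].
Insert 6: appended to row 1. P = [[2, 4, 6], [5]], Q = [[1, 3, 4], [2]].
Insert 1: 1 bumps 2 from row 1; 2 bumps 5 from row 2; 5 starts row 3. P = [[1, 4, 6], [2], [5]], Q = [[1, 3, 4], [2], [5]].
Insert 3: 3 bumps 4 from row 1; 4 appends to row 2. P = [[1, 3, 6], [2, 4], [5]], Q = [[1, 3, 4], [2, 6], [5]].

So P = [[1, 3, 6], [2, 4], [5]], Q = [[1, 3, 4], [2, 6], [5]].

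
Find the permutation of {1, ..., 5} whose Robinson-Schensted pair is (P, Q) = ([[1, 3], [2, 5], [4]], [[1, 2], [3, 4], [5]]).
Reverse RSK: for i = n, n-1, ..., 1, locate i in Q, remove the corresponding corner cell from P, and reverse-bump its entry up through P; the value ejected from row 1 is w(i).

So w = 4 5 2 3 1.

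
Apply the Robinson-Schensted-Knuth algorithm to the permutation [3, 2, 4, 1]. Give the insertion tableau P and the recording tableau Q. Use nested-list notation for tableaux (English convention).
P = [[1, 4], [2], [3]], Q = [[1, 3], [2], [4]]

Insert each entry of the permutation into P by Schensted row insertion, recording in Q the position of each new cell.

Insert 3: appended to row 1. P = [[3]].
Insert 2: 2 bumps 3 from row 1; 3 starts row 2. P = [[2], [3]].
Insert 4: appended to row 1. P = [[2, 4], [3]].
Insert 1: 1 bumps 2 from row 1; 2 bumps 3 from row 2; 3 starts row 3. P = [[1, 4], [2], [3]].

So P = [[1, 4], [2], [3]], Q = [[1, 3], [2], [4]].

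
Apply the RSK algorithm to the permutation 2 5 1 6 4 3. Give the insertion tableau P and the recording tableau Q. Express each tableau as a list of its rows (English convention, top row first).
P = [[1, 3, 6], [2, 4], [5]], Q = [[1, 2, 4], [3, 5], [6]]

Insert each entry of the permutation into P by Schensted row insertion, recording in Q the position of each new cell.

Insert 2: appended to row 1. P = [[2]].
Insert 5: appended to row 1. P = [[2, 5]].
Insert 1: 1 bumps 2 from row 1; 2 starts row 2. P = [[1, 5], [2]].
Insert 6: appended to row 1. P = [[1, 5, 6], [2]].
Insert 4: 4 bumps 5 from row 1; 5 appends to row 2. P = [[1, 4, 6], [2, 5]].
Insert 3: 3 bumps 4 from row 1; 4 bumps 5 from row 2; 5 starts row 3. P = [[1, 3, 6], [2, 4], [5]].

So P = [[1, 3, 6], [2, 4], [5]], Q = [[1, 2, 4], [3, 5], [6]].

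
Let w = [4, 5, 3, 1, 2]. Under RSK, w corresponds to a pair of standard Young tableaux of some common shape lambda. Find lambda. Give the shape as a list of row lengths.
[2, 2, 1]

Row-insert each entry into an empty tableau.

After inserting 4: P = [[4]].
After inserting 5: P = [[4, 5]].
After inserting 3: P = [[3, 5], [4]].
After inserting 1: P = [[1, 5], [3], [4]].
After inserting 2: P = [[1, 2], [3, 5], [4]].

The final insertion tableau P = [[1, 2], [3, 5], [4]] has shape [2, 2, 1].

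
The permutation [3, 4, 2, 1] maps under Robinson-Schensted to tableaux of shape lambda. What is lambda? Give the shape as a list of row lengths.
[2, 1, 1]

Row-insert each entry into an empty tableau.

After inserting 3: P = [[3]].
After inserting 4: P = [[3, 4]].
After inserting 2: P = [[2, 4], [3]].
After inserting 1: P = [[1, 4], [2], [3]].

The final insertion tableau P = [[1, 4], [2], [3]] has shape [2, 1, 1].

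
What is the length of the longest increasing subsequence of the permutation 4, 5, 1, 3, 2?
2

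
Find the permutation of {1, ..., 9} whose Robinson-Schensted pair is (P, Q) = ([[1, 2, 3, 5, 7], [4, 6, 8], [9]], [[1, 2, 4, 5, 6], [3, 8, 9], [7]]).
Reverse the RSK construction: for i from n down to 1, find the cell of Q containing i, remove the entry at that cell from P, and reverse-bump it up through P; the value ejected from row 1 is w(i).

Step i=9: Q has 9 at row 2, column 3; remove 8 from row 2 of P and reverse-bump: 8 enters row 1 and ejects 7. So w(9) = 7. P is now [[1, 2, 3, 5, 8], [4, 6], [9]].
Step i=8: Q has 8 at row 2, column 2; remove 6 from row 2 of P and reverse-bump: 6 enters row 1 and ejects 5. So w(8) = 5. P is now [[1, 2, 3, 6, 8], [4], [9]].
Step i=7: Q has 7 at row 3, column 1; remove 9 from row 3 of P and reverse-bump: 9 enters row 2 and ejects 4; 4 enters row 1 and ejects 3. So w(7) = 3. P is now [[1, 2, 4, 6, 8], [9]].
Step i=6: Q has 6 at row 1, column 5; remove that cell from P, ejecting 8. So w(6) = 8. P is now [[1, 2, 4, 6], [9]].
Step i=5: Q has 5 at row 1, column 4; remove that cell from P, ejecting 6. So w(5) = 6. P is now [[1, 2, 4], [9]].
Step i=4: Q has 4 at row 1, column 3; remove that cell from P, ejecting 4. So w(4) = 4. P is now [[1, 2], [9]].
Step i=3: Q has 3 at row 2, column 1; remove 9 from row 2 of P and reverse-bump: 9 enters row 1 and ejects 2. So w(3) = 2. P is now [[1, 9]].
Step i=2: Q has 2 at row 1, column 2; remove that cell from P, ejecting 9. So w(2) = 9. P is now [[1]].
Step i=1: Q has 1 at row 1, column 1; remove that cell from P, ejecting 1. So w(1) = 1. P is now [].

So w = 1 9 2 4 6 8 3 5 7.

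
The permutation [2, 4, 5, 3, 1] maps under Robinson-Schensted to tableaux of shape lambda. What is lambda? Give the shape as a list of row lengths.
RSK row insertion gives P = [[1, 3, 5], [2], [4]], which has shape [3, 1, 1].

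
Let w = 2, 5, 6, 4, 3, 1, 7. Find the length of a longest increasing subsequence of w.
4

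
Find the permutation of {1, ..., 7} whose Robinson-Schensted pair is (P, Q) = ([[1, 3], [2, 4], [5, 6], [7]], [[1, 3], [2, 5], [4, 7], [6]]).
7 5 6 2 4 1 3

Reverse the RSK construction: for i from n down to 1, find the cell of Q containing i, remove the entry at that cell from P, and reverse-bump it up through P; the value ejected from row 1 is w(i).

Step i=7: Q has 7 at row 3, column 2; remove 6 from row 3 of P and reverse-bump: 6 enters row 2 and ejects 4; 4 enters row 1 and ejects 3. So w(7) = 3. P is now [[1, 4], [2, 6], [5], [7]].
Step i=6: Q has 6 at row 4, column 1; remove 7 from row 4 of P and reverse-bump: 7 enters row 3 and ejects 5; 5 enters row 2 and ejects 2; 2 enters row 1 and ejects 1. So w(6) = 1. P is now [[2, 4], [5, 6], [7]].
Step i=5: Q has 5 at row 2, column 2; remove 6 from row 2 of P and reverse-bump: 6 enters row 1 and ejects 4. So w(5) = 4. P is now [[2, 6], [5], [7]].
Step i=4: Q has 4 at row 3, column 1; remove 7 from row 3 of P and reverse-bump: 7 enters row 2 and ejects 5; 5 enters row 1 and ejects 2. So w(4) = 2. P is now [[5, 6], [7]].
Step i=3: Q has 3 at row 1, column 2; remove that cell from P, ejecting 6. So w(3) = 6. P is now [[5], [7]].
Step i=2: Q has 2 at row 2, column 1; remove 7 from row 2 of P and reverse-bump: 7 enters row 1 and ejects 5. So w(2) = 5. P is now [[7]].
Step i=1: Q has 1 at row 1, column 1; remove that cell from P, ejecting 7. So w(1) = 7. P is now [].

So w = 7 5 6 2 4 1 3.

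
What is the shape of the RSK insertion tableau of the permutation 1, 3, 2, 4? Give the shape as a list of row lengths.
RSK row insertion gives P = [[1, 2, 4], [3]], which has shape [3, 1].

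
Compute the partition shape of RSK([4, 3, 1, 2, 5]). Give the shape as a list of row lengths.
Row-insert each entry into an empty tableau.

After inserting 4: P = [[4]].
After inserting 3: P = [[3], [4]].
After inserting 1: P = [[1], [3], [4]].
After inserting 2: P = [[1, 2], [3], [4]].
After inserting 5: P = [[1, 2, 5], [3], [4]].

The final insertion tableau P = [[1, 2, 5], [3], [4]] has shape [3, 1, 1].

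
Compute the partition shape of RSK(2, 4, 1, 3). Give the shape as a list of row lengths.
[2, 2]

RSK row insertion gives P = [[1, 3], [2, 4]], which has shape [2, 2].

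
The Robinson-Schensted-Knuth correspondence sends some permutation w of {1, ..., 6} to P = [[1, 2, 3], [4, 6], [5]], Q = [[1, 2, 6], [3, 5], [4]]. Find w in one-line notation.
Reverse the RSK construction: for i from n down to 1, find the cell of Q containing i, remove the entry at that cell from P, and reverse-bump it up through P; the value ejected from row 1 is w(i).

Step i=6: Q has 6 at row 1, column 3; remove that cell from P, ejecting 3. So w(6) = 3. P is now [[1, 2], [4, 6], [5]].
Step i=5: Q has 5 at row 2, column 2; remove 6 from row 2 of P and reverse-bump: 6 enters row 1 and ejects 2. So w(5) = 2. P is now [[1, 6], [4], [5]].
Step i=4: Q has 4 at row 3, column 1; remove 5 from row 3 of P and reverse-bump: 5 enters row 2 and ejects 4; 4 enters row 1 and ejects 1. So w(4) = 1. P is now [[4, 6], [5]].
Step i=3: Q has 3 at row 2, column 1; remove 5 from row 2 of P and reverse-bump: 5 enters row 1 and ejects 4. So w(3) = 4. P is now [[5, 6]].
Step i=2: Q has 2 at row 1, column 2; remove that cell from P, ejecting 6. So w(2) = 6. P is now [[5]].
Step i=1: Q has 1 at row 1, column 1; remove that cell from P, ejecting 5. So w(1) = 5. P is now [].

So w = 5 6 4 1 2 3.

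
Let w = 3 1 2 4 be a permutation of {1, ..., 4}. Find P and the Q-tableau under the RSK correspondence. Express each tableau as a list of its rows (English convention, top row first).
Insert each entry of the permutation into P by Schensted row insertion, recording in Q the position of each new cell.

Insert 3: appended to row 1. P = [[3]], Q = [[1]].
Insert 1: 1 bumps 3 from row 1; 3 starts row 2. P = [[1], [3]], Q = [[1], [2]].
Insert 2: appended to row 1. P = [[1, 2], [3]], Q = [[1, 3], [2]].
Insert 4: appended to row 1. P = [[1, 2, 4], [3]], Q = [[1, 3, 4], [2]].

So P = [[1, 2, 4], [3]], Q = [[1, 3, 4], [2]].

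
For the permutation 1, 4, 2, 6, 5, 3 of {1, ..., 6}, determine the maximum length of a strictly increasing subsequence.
3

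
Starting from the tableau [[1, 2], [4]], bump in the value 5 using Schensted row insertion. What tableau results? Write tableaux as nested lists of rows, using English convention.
5 is larger than every entry of row 1, so it is appended to row 1. The new tableau is [[1, 2, 5], [4]].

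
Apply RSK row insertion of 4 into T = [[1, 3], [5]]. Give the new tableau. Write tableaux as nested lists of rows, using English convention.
4 is larger than every entry of row 1, so it is appended to row 1. The new tableau is [[1, 3, 4], [5]].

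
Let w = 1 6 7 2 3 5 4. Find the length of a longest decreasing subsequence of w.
3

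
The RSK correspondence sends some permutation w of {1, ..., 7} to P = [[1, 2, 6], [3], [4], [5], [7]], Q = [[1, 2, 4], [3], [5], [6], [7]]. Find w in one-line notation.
1 7 5 6 4 3 2

Reverse the RSK construction: for i from n down to 1, find the cell of Q containing i, remove the entry at that cell from P, and reverse-bump it up through P; the value ejected from row 1 is w(i).

Step i=7: Q has 7 at row 5, column 1; remove 7 from row 5 of P and reverse-bump: 7 enters row 4 and ejects 5; 5 enters row 3 and ejects 4; 4 enters row 2 and ejects 3; 3 enters row 1 and ejects 2. So w(7) = 2. P is now [[1, 3, 6], [4], [5], [7]].
Step i=6: Q has 6 at row 4, column 1; remove 7 from row 4 of P and reverse-bump: 7 enters row 3 and ejects 5; 5 enters row 2 and ejects 4; 4 enters row 1 and ejects 3. So w(6) = 3. P is now [[1, 4, 6], [5], [7]].
Step i=5: Q has 5 at row 3, column 1; remove 7 from row 3 of P and reverse-bump: 7 enters row 2 and ejects 5; 5 enters row 1 and ejects 4. So w(5) = 4. P is now [[1, 5, 6], [7]].
Step i=4: Q has 4 at row 1, column 3; remove that cell from P, ejecting 6. So w(4) = 6. P is now [[1, 5], [7]].
Step i=3: Q has 3 at row 2, column 1; remove 7 from row 2 of P and reverse-bump: 7 enters row 1 and ejects 5. So w(3) = 5. P is now [[1, 7]].
Step i=2: Q has 2 at row 1, column 2; remove that cell from P, ejecting 7. So w(2) = 7. P is now [[1]].
Step i=1: Q has 1 at row 1, column 1; remove that cell from P, ejecting 1. So w(1) = 1. P is now [].

So w = 1 7 5 6 4 3 2.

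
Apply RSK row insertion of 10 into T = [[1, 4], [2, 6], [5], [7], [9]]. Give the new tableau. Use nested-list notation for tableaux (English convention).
[[1, 4, 10], [2, 6], [5], [7], [9]]

10 is larger than every entry of row 1, so it is appended to row 1. The new tableau is [[1, 4, 10], [2, 6], [5], [7], [9]].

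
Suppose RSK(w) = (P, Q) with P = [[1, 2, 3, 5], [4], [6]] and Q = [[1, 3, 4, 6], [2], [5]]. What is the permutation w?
6 1 2 4 3 5

Reverse the RSK construction: for i from n down to 1, find the cell of Q containing i, remove the entry at that cell from P, and reverse-bump it up through P; the value ejected from row 1 is w(i).

Step i=6: Q has 6 at row 1, column 4; remove that cell from P, ejecting 5. So w(6) = 5. P is now [[1, 2, 3], [4], [6]].
Step i=5: Q has 5 at row 3, column 1; remove 6 from row 3 of P and reverse-bump: 6 enters row 2 and ejects 4; 4 enters row 1 and ejects 3. So w(5) = 3. P is now [[1, 2, 4], [6]].
Step i=4: Q has 4 at row 1, column 3; remove that cell from P, ejecting 4. So w(4) = 4. P is now [[1, 2], [6]].
Step i=3: Q has 3 at row 1, column 2; remove that cell from P, ejecting 2. So w(3) = 2. P is now [[1], [6]].
Step i=2: Q has 2 at row 2, column 1; remove 6 from row 2 of P and reverse-bump: 6 enters row 1 and ejects 1. So w(2) = 1. P is now [[6]].
Step i=1: Q has 1 at row 1, column 1; remove that cell from P, ejecting 6. So w(1) = 6. P is now [].

So w = 6 1 2 4 3 5.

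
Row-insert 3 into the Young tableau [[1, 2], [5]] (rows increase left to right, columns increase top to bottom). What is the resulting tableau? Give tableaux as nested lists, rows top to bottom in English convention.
3 is larger than every entry of row 1, so it is appended to row 1. The new tableau is [[1, 2, 3], [5]].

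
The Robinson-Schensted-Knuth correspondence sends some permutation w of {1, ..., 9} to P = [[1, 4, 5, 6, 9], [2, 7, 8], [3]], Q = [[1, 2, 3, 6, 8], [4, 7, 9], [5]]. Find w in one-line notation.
3 4 7 2 1 8 5 9 6

Reverse the RSK construction: for i from n down to 1, find the cell of Q containing i, remove the entry at that cell from P, and reverse-bump it up through P; the value ejected from row 1 is w(i).

Step i=9: Q has 9 at row 2, column 3; remove 8 from row 2 of P and reverse-bump: 8 enters row 1 and ejects 6. So w(9) = 6. P is now [[1, 4, 5, 8, 9], [2, 7], [3]].
Step i=8: Q has 8 at row 1, column 5; remove that cell from P, ejecting 9. So w(8) = 9. P is now [[1, 4, 5, 8], [2, 7], [3]].
Step i=7: Q has 7 at row 2, column 2; remove 7 from row 2 of P and reverse-bump: 7 enters row 1 and ejects 5. So w(7) = 5. P is now [[1, 4, 7, 8], [2], [3]].
Step i=6: Q has 6 at row 1, column 4; remove that cell from P, ejecting 8. So w(6) = 8. P is now [[1, 4, 7], [2], [3]].
Step i=5: Q has 5 at row 3, column 1; remove 3 from row 3 of P and reverse-bump: 3 enters row 2 and ejects 2; 2 enters row 1 and ejects 1. So w(5) = 1. P is now [[2, 4, 7], [3]].
Step i=4: Q has 4 at row 2, column 1; remove 3 from row 2 of P and reverse-bump: 3 enters row 1 and ejects 2. So w(4) = 2. P is now [[3, 4, 7]].
Step i=3: Q has 3 at row 1, column 3; remove that cell from P, ejecting 7. So w(3) = 7. P is now [[3, 4]].
Step i=2: Q has 2 at row 1, column 2; remove that cell from P, ejecting 4. So w(2) = 4. P is now [[3]].
Step i=1: Q has 1 at row 1, column 1; remove that cell from P, ejecting 3. So w(1) = 3. P is now [].

So w = 3 4 7 2 1 8 5 9 6.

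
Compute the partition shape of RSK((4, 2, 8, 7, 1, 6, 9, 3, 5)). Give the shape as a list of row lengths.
Row-insert each entry into an empty tableau.

After inserting 4: P = [[4]].
After inserting 2: P = [[2], [4]].
After inserting 8: P = [[2, 8], [4]].
After inserting 7: P = [[2, 7], [4, 8]].
After inserting 1: P = [[1, 7], [2, 8], [4]].
After inserting 6: P = [[1, 6], [2, 7], [4, 8]].
After inserting 9: P = [[1, 6, 9], [2, 7], [4, 8]].
After inserting 3: P = [[1, 3, 9], [2, 6], [4, 7], [8]].
After inserting 5: P = [[1, 3, 5], [2, 6, 9], [4, 7], [8]].

The final insertion tableau P = [[1, 3, 5], [2, 6, 9], [4, 7], [8]] has shape [3, 3, 2, 1].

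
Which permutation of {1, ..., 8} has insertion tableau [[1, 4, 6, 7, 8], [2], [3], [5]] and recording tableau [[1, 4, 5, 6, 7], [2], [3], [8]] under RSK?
Reverse the RSK construction: for i from n down to 1, find the cell of Q containing i, remove the entry at that cell from P, and reverse-bump it up through P; the value ejected from row 1 is w(i).

Step i=8: Q has 8 at row 4, column 1; remove 5 from row 4 of P and reverse-bump: 5 enters row 3 and ejects 3; 3 enters row 2 and ejects 2; 2 enters row 1 and ejects 1. So w(8) = 1. P is now [[2, 4, 6, 7, 8], [3], [5]].
Step i=7: Q has 7 at row 1, column 5; remove that cell from P, ejecting 8. So w(7) = 8. P is now [[2, 4, 6, 7], [3], [5]].
Step i=6: Q has 6 at row 1, column 4; remove that cell from P, ejecting 7. So w(6) = 7. P is now [[2, 4, 6], [3], [5]].
Step i=5: Q has 5 at row 1, column 3; remove that cell from P, ejecting 6. So w(5) = 6. P is now [[2, 4], [3], [5]].
Step i=4: Q has 4 at row 1, column 2; remove that cell from P, ejecting 4. So w(4) = 4. P is now [[2], [3], [5]].
Step i=3: Q has 3 at row 3, column 1; remove 5 from row 3 of P and reverse-bump: 5 enters row 2 and ejects 3; 3 enters row 1 and ejects 2. So w(3) = 2. P is now [[3], [5]].
Step i=2: Q has 2 at row 2, column 1; remove 5 from row 2 of P and reverse-bump: 5 enters row 1 and ejects 3. So w(2) = 3. P is now [[5]].
Step i=1: Q has 1 at row 1, column 1; remove that cell from P, ejecting 5. So w(1) = 5. P is now [].

So w = 5 3 2 4 6 7 8 1.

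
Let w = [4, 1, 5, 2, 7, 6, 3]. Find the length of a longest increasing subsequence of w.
3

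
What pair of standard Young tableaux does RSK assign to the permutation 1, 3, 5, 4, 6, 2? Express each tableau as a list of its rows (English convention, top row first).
Insert each entry of the permutation into P by Schensted row insertion, recording in Q the position of each new cell.

Insert 1: appended to row 1. P = [[1]].
Insert 3: appended to row 1. P = [[1, 3]].
Insert 5: appended to row 1. P = [[1, 3, 5]].
Insert 4: 4 bumps 5 from row 1; 5 starts row 2. P = [[1, 3, 4], [5]].
Insert 6: appended to row 1. P = [[1, 3, 4, 6], [5]].
Insert 2: 2 bumps 3 from row 1; 3 bumps 5 from row 2; 5 starts row 3. P = [[1, 2, 4, 6], [3], [5]].

So P = [[1, 2, 4, 6], [3], [5]], Q = [[1, 2, 3, 5], [4], [6]].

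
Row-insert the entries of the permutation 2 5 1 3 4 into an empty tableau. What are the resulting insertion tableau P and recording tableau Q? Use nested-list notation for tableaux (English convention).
Insert each entry of the permutation into P by Schensted row insertion, recording in Q the position of each new cell.

After inserting 2: P = [[2]].
After inserting 5: P = [[2, 5]].
After inserting 1: P = [[1, 5], [2]].
After inserting 3: P = [[1, 3], [2, 5]].
After inserting 4: P = [[1, 3, 4], [2, 5]].

So P = [[1, 3, 4], [2, 5]], Q = [[1, 2, 5], [3, 4]].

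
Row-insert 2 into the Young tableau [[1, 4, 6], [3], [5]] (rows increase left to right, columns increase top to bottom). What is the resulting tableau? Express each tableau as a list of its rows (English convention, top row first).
In row 1, 2 replaces 4 (the leftmost entry greater than 2); 4 is bumped to row 2. 4 is appended to row 2. The new tableau is [[1, 2, 6], [3, 4], [5]].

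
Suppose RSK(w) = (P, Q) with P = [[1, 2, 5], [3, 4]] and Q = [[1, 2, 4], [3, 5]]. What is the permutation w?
3 4 1 5 2

Reverse the RSK construction: for i from n down to 1, find the cell of Q containing i, remove the entry at that cell from P, and reverse-bump it up through P; the value ejected from row 1 is w(i).

Step i=5: Q has 5 at row 2, column 2; remove 4 from row 2 of P and reverse-bump: 4 enters row 1 and ejects 2. So w(5) = 2. P is now [[1, 4, 5], [3]].
Step i=4: Q has 4 at row 1, column 3; remove that cell from P, ejecting 5. So w(4) = 5. P is now [[1, 4], [3]].
Step i=3: Q has 3 at row 2, column 1; remove 3 from row 2 of P and reverse-bump: 3 enters row 1 and ejects 1. So w(3) = 1. P is now [[3, 4]].
Step i=2: Q has 2 at row 1, column 2; remove that cell from P, ejecting 4. So w(2) = 4. P is now [[3]].
Step i=1: Q has 1 at row 1, column 1; remove that cell from P, ejecting 3. So w(1) = 3. P is now [].

So w = 3 4 1 5 2.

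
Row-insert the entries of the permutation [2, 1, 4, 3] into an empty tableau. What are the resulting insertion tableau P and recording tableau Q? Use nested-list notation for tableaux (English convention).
Insert each entry of the permutation into P by Schensted row insertion, recording in Q the position of each new cell.

Insert 2: appended to row 1. P = [[2]].
Insert 1: 1 bumps 2 from row 1; 2 starts row 2. P = [[1], [2]].
Insert 4: appended to row 1. P = [[1, 4], [2]].
Insert 3: 3 bumps 4 from row 1; 4 appends to row 2. P = [[1, 3], [2, 4]].

So P = [[1, 3], [2, 4]], Q = [[1, 3], [2, 4]].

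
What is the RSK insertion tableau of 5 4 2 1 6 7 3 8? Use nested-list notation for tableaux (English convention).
After inserting 5: P = [[5]].
After inserting 4: P = [[4], [5]].
After inserting 2: P = [[2], [4], [5]].
After inserting 1: P = [[1], [2], [4], [5]].
After inserting 6: P = [[1, 6], [2], [4], [5]].
After inserting 7: P = [[1, 6, 7], [2], [4], [5]].
After inserting 3: P = [[1, 3, 7], [2, 6], [4], [5]].
After inserting 8: P = [[1, 3, 7, 8], [2, 6], [4], [5]].

So P = [[1, 3, 7, 8], [2, 6], [4], [5]].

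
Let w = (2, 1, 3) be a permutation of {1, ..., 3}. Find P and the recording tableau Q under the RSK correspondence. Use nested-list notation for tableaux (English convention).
P = [[1, 3], [2]], Q = [[1, 3], [2]]

Insert each entry of the permutation into P by Schensted row insertion, recording in Q the position of each new cell.

After inserting 2: P = [[2]].
After inserting 1: P = [[1], [2]].
After inserting 3: P = [[1, 3], [2]].

So P = [[1, 3], [2]], Q = [[1, 3], [2]].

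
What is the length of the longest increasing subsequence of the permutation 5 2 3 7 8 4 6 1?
4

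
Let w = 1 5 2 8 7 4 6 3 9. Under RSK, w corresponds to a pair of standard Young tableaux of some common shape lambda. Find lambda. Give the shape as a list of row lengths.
[5, 2, 1, 1]

Row-insert each entry into an empty tableau.

After inserting 1: P = [[1]].
After inserting 5: P = [[1, 5]].
After inserting 2: P = [[1, 2], [5]].
After inserting 8: P = [[1, 2, 8], [5]].
After inserting 7: P = [[1, 2, 7], [5, 8]].
After inserting 4: P = [[1, 2, 4], [5, 7], [8]].
After inserting 6: P = [[1, 2, 4, 6], [5, 7], [8]].
After inserting 3: P = [[1, 2, 3, 6], [4, 7], [5], [8]].
After inserting 9: P = [[1, 2, 3, 6, 9], [4, 7], [5], [8]].

The final insertion tableau P = [[1, 2, 3, 6, 9], [4, 7], [5], [8]] has shape [5, 2, 1, 1].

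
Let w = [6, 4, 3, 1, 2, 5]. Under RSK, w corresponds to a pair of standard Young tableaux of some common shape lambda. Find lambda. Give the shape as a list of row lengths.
RSK row insertion gives P = [[1, 2, 5], [3], [4], [6]], which has shape [3, 1, 1, 1].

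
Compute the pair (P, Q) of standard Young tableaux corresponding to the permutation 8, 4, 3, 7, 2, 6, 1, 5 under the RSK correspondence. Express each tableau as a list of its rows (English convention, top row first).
Insert each entry of the permutation into P by Schensted row insertion, recording in Q the position of each new cell.

Insert 8: appended to row 1. P = [[8]], Q = [[1]].
Insert 4: 4 bumps 8 from row 1; 8 starts row 2. P = [[4], [8]], Q = [[1], [2]].
Insert 3: 3 bumps 4 from row 1; 4 bumps 8 from row 2; 8 starts row 3. P = [[3], [4], [8]], Q = [[1], [2], [3]].
Insert 7: appended to row 1. P = [[3, 7], [4], [8]], Q = [[1, 4], [2], [3]].
Insert 2: 2 bumps 3 from row 1; 3 bumps 4 from row 2; 4 bumps 8 from row 3; 8 starts row 4. P = [[2, 7], [3], [4], [8]], Q = [[1, 4], [2], [3], [5]].
Insert 6: 6 bumps 7 from row 1; 7 appends to row 2. P = [[2, 6], [3, 7], [4], [8]], Q = [[1, 4], [2, 6], [3], [5]].
Insert 1: 1 bumps 2 from row 1; 2 bumps 3 from row 2; 3 bumps 4 from row 3; 4 bumps 8 from row 4; 8 starts row 5. P = [[1, 6], [2, 7], [3], [4], [8]], Q = [[1, 4], [2, 6], [3], [5], [7]].
Insert 5: 5 bumps 6 from row 1; 6 bumps 7 from row 2; 7 appends to row 3. P = [[1, 5], [2, 6], [3, 7], [4], [8]], Q = [[1, 4], [2, 6], [3, 8], [5], [7]].

So P = [[1, 5], [2, 6], [3, 7], [4], [8]], Q = [[1, 4], [2, 6], [3, 8], [5], [7]].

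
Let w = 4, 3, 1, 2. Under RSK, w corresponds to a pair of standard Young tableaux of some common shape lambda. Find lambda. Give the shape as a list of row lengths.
[2, 1, 1]

Row-insert each entry into an empty tableau.

After inserting 4: P = [[4]].
After inserting 3: P = [[3], [4]].
After inserting 1: P = [[1], [3], [4]].
After inserting 2: P = [[1, 2], [3], [4]].

The final insertion tableau P = [[1, 2], [3], [4]] has shape [2, 1, 1].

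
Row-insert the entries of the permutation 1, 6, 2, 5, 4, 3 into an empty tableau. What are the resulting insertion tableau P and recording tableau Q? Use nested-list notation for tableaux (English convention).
Insert each entry of the permutation into P by Schensted row insertion, recording in Q the position of each new cell.

After inserting 1: P = [[1]].
After inserting 6: P = [[1, 6]].
After inserting 2: P = [[1, 2], [6]].
After inserting 5: P = [[1, 2, 5], [6]].
After inserting 4: P = [[1, 2, 4], [5], [6]].
After inserting 3: P = [[1, 2, 3], [4], [5], [6]].

So P = [[1, 2, 3], [4], [5], [6]], Q = [[1, 2, 4], [3], [5], [6]].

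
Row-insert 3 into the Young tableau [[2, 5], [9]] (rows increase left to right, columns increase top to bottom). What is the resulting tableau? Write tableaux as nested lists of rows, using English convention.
[[2, 3], [5], [9]]

In row 1, 3 replaces 5 (the leftmost entry greater than 3); 5 is bumped to row 2. In row 2, 5 replaces 9 (the leftmost entry greater than 5); 9 is bumped to row 3. 9 starts a new row 3. The new tableau is [[2, 3], [5], [9]].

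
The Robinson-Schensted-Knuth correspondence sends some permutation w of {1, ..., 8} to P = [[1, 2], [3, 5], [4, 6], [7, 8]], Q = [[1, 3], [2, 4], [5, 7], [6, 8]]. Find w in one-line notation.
Reverse the RSK construction: for i from n down to 1, find the cell of Q containing i, remove the entry at that cell from P, and reverse-bump it up through P; the value ejected from row 1 is w(i).

Step i=8: Q has 8 at row 4, column 2; remove 8 from row 4 of P and reverse-bump: 8 enters row 3 and ejects 6; 6 enters row 2 and ejects 5; 5 enters row 1 and ejects 2. So w(8) = 2. P is now [[1, 5], [3, 6], [4, 8], [7]].
Step i=7: Q has 7 at row 3, column 2; remove 8 from row 3 of P and reverse-bump: 8 enters row 2 and ejects 6; 6 enters row 1 and ejects 5. So w(7) = 5. P is now [[1, 6], [3, 8], [4], [7]].
Step i=6: Q has 6 at row 4, column 1; remove 7 from row 4 of P and reverse-bump: 7 enters row 3 and ejects 4; 4 enters row 2 and ejects 3; 3 enters row 1 and ejects 1. So w(6) = 1. P is now [[3, 6], [4, 8], [7]].
Step i=5: Q has 5 at row 3, column 1; remove 7 from row 3 of P and reverse-bump: 7 enters row 2 and ejects 4; 4 enters row 1 and ejects 3. So w(5) = 3. P is now [[4, 6], [7, 8]].
Step i=4: Q has 4 at row 2, column 2; remove 8 from row 2 of P and reverse-bump: 8 enters row 1 and ejects 6. So w(4) = 6. P is now [[4, 8], [7]].
Step i=3: Q has 3 at row 1, column 2; remove that cell from P, ejecting 8. So w(3) = 8. P is now [[4], [7]].
Step i=2: Q has 2 at row 2, column 1; remove 7 from row 2 of P and reverse-bump: 7 enters row 1 and ejects 4. So w(2) = 4. P is now [[7]].
Step i=1: Q has 1 at row 1, column 1; remove that cell from P, ejecting 7. So w(1) = 7. P is now [].

So w = 7 4 8 6 3 1 5 2.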